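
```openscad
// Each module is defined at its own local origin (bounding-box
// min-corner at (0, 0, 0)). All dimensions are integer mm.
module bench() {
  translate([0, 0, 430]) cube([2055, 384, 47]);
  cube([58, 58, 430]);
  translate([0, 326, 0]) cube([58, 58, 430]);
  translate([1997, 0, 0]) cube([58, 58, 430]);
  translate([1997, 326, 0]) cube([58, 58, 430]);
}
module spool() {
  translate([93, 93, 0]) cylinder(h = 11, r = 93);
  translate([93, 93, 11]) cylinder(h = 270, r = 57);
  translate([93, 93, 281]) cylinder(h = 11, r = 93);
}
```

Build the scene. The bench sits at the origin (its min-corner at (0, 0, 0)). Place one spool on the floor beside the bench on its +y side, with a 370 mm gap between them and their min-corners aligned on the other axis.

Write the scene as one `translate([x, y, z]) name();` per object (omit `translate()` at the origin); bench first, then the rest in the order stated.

bench();
translate([0, 754, 0]) spool();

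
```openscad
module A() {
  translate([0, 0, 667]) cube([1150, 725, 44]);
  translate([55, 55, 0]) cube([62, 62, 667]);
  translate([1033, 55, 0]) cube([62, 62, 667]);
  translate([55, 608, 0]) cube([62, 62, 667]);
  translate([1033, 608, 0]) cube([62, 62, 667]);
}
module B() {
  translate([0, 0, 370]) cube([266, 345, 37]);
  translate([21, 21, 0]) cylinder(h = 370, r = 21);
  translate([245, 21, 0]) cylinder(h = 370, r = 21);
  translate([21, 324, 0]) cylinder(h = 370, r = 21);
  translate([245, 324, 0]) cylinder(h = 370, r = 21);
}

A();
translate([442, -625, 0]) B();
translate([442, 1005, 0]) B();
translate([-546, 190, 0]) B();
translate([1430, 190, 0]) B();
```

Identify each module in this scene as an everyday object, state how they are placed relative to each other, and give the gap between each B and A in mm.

Each stool's nearest face is 280 mm from the table's bounding box.

A is a table. B is a stool. Four stools sit around the table at the −y, +y, −x, +x sides. The gap between each stool and the table is 280 mm.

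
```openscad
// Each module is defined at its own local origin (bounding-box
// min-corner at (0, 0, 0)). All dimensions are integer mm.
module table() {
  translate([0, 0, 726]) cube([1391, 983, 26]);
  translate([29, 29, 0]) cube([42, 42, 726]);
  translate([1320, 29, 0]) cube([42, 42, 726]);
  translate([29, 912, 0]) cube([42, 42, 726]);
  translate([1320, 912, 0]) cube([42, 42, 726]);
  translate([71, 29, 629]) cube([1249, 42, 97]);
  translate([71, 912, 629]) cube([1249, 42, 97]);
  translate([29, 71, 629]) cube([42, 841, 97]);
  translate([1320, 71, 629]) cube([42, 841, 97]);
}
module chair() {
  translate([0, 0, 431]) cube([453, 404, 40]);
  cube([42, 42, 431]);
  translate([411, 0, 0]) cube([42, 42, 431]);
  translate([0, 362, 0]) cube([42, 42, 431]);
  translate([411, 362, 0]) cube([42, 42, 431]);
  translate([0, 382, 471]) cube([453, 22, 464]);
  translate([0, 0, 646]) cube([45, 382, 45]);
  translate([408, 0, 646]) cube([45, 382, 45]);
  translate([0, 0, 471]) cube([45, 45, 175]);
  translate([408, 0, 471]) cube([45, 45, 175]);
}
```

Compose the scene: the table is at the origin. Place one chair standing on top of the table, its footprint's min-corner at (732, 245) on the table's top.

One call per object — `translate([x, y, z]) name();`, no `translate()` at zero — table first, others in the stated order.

table();
translate([732, 245, 752]) chair();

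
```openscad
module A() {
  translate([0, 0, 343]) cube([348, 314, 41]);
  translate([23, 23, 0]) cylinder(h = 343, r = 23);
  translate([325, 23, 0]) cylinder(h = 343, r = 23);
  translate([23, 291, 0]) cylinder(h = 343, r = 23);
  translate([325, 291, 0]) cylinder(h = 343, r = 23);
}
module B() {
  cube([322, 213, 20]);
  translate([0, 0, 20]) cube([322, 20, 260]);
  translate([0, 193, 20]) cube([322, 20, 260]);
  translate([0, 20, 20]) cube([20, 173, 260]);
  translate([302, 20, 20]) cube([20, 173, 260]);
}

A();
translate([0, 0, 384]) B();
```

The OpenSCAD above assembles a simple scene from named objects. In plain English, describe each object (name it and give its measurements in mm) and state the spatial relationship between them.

A is a four-legged stool. The seat is 348×314 mm, 41 mm thick, top at z = 384 mm. It stands on four round legs, each 46 mm in diameter, from z = 0 to the seat underside, each leg's axis is inset half a diameter from the nearest pair of seat edges (so the leg's bounding box is flush with the corner).

B is an open storage box with external size 322×213×280 mm and wall thickness 20 mm (the base is also 20 mm thick). The base covers the whole footprint; the four walls stand on the base, with the y-facing walls full-width and the x-facing walls fitting between their inner faces.

The open box is on top of the stool.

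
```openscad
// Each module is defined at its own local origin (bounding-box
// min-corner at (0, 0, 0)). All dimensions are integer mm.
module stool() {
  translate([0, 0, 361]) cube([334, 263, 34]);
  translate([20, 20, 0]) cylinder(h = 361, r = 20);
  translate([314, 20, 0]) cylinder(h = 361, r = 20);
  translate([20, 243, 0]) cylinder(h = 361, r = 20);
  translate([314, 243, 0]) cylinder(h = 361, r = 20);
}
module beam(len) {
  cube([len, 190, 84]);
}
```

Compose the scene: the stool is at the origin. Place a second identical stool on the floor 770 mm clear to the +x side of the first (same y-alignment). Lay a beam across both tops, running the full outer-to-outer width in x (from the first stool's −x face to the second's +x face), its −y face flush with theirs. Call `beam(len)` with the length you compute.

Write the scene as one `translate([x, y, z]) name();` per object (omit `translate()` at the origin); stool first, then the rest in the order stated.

stool();
translate([1104, 0, 0]) stool();
translate([0, 0, 395]) beam(1438);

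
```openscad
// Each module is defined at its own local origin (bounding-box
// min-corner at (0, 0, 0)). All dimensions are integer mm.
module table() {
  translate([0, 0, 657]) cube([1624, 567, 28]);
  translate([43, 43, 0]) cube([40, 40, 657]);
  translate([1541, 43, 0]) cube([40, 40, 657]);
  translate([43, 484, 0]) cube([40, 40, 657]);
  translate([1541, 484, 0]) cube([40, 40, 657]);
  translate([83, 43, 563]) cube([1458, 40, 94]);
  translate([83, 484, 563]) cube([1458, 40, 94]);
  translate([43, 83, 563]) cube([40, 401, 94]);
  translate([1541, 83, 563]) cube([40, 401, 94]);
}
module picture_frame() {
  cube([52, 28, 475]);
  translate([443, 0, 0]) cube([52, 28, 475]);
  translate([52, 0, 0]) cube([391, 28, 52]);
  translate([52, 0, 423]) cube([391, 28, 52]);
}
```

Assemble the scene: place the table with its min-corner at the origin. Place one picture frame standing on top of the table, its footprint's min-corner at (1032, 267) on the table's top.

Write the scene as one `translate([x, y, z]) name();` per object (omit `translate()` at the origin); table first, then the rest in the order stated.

table();
translate([1032, 267, 685]) picture_frame();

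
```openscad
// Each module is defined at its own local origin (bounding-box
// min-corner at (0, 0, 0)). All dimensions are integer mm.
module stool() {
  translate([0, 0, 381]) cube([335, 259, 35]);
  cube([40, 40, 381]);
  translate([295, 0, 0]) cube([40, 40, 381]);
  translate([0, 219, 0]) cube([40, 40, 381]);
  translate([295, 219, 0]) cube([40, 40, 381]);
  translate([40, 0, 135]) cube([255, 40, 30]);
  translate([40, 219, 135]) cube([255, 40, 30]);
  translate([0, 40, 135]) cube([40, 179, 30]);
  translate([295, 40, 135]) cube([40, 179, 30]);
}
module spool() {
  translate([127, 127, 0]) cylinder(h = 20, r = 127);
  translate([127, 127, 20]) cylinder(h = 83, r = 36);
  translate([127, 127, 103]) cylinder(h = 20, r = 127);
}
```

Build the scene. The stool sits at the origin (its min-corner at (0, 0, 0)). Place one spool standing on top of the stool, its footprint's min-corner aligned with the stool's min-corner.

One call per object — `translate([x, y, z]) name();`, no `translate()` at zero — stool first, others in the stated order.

stool();
translate([0, 0, 416]) spool();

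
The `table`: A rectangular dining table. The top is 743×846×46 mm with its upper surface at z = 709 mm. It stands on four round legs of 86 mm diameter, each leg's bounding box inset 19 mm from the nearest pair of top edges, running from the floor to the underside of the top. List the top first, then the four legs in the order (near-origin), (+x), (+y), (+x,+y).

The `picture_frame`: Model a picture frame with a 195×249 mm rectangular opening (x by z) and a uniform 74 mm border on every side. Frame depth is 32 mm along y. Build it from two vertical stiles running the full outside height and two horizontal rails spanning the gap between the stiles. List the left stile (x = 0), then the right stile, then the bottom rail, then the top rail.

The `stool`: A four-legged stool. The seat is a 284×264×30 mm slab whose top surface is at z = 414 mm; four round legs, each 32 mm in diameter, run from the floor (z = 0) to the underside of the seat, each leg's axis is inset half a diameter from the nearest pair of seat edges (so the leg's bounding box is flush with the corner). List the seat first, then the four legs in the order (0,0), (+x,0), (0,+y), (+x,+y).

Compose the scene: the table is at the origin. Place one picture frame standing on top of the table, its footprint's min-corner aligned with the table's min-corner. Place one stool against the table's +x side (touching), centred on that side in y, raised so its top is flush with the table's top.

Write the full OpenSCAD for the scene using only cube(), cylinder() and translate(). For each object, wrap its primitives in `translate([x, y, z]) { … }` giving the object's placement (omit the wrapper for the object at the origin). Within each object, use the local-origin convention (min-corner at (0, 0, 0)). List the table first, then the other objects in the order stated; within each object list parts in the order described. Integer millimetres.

translate([0, 0, 663]) cube([743, 846, 46]);
translate([62, 62, 0]) cylinder(h = 663, r = 43);
translate([681, 62, 0]) cylinder(h = 663, r = 43);
translate([62, 784, 0]) cylinder(h = 663, r = 43);
translate([681, 784, 0]) cylinder(h = 663, r = 43);
translate([0, 0, 709]) {
  cube([74, 32, 397]);
  translate([269, 0, 0]) cube([74, 32, 397]);
  translate([74, 0, 0]) cube([195, 32, 74]);
  translate([74, 0, 323]) cube([195, 32, 74]);
}
translate([743, 291, 295]) {
  translate([0, 0, 384]) cube([284, 264, 30]);
  translate([16, 16, 0]) cylinder(h = 384, r = 16);
  translate([268, 16, 0]) cylinder(h = 384, r = 16);
  translate([16, 248, 0]) cylinder(h = 384, r = 16);
  translate([268, 248, 0]) cylinder(h = 384, r = 16);
}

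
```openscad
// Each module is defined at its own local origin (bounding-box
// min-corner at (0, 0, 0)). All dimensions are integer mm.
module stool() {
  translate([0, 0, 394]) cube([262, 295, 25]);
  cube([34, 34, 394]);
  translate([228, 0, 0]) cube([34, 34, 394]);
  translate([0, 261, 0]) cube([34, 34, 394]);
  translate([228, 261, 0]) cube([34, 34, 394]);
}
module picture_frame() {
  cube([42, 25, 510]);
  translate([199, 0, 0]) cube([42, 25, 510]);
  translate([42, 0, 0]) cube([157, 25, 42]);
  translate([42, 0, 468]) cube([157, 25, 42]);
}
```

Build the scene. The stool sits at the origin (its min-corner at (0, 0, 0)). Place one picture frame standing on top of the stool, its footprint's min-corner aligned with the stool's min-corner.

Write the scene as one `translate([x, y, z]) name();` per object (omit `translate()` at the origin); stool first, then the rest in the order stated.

stool();
translate([0, 0, 419]) picture_frame();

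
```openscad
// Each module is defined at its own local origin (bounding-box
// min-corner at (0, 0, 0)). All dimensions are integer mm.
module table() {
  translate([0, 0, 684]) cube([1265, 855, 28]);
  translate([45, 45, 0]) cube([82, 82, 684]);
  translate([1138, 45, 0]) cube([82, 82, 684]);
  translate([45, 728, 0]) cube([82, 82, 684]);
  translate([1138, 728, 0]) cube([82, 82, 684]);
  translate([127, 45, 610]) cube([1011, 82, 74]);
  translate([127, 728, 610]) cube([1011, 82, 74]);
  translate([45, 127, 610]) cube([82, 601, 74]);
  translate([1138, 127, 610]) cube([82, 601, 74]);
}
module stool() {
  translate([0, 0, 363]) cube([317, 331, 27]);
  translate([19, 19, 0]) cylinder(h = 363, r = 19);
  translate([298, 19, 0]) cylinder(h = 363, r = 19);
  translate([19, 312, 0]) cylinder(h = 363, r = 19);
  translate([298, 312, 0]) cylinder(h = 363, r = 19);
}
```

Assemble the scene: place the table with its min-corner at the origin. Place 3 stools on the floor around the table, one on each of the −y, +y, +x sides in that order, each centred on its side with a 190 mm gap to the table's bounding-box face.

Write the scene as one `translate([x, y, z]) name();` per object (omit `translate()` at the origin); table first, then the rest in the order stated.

table();
translate([474, -521, 0]) stool();
translate([474, 1045, 0]) stool();
translate([1455, 262, 0]) stool();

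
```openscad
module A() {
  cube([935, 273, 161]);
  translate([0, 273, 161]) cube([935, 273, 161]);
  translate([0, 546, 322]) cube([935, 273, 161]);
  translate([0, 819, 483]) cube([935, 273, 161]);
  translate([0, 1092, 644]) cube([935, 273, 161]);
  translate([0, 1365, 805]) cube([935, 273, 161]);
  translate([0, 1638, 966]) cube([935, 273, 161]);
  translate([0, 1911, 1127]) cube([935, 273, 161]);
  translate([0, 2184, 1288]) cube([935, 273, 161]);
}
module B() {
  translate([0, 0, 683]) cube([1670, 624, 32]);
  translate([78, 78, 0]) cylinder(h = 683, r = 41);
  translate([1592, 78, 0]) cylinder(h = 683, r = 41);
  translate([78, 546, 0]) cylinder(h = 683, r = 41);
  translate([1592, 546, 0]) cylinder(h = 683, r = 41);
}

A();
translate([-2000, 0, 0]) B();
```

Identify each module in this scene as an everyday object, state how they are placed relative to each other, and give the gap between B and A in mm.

The table's nearest face is 330 mm from the staircase's −x face.

A is a staircase. B is a table. The table is on the floor beside the staircase on its −x side. The gap between the table and the staircase is 330 mm.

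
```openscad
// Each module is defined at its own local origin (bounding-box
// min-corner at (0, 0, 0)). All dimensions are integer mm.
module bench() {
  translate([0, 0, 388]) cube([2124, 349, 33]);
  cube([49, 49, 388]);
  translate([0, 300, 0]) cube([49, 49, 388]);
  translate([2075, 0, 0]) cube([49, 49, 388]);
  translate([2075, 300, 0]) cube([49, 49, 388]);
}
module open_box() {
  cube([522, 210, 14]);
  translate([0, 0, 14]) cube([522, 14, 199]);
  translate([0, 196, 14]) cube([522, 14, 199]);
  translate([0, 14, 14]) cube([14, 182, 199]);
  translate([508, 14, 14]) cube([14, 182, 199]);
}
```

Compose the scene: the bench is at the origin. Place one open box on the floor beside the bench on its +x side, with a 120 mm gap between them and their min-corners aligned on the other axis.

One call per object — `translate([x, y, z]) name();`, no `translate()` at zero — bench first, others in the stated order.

bench();
translate([2244, 0, 0]) open_box();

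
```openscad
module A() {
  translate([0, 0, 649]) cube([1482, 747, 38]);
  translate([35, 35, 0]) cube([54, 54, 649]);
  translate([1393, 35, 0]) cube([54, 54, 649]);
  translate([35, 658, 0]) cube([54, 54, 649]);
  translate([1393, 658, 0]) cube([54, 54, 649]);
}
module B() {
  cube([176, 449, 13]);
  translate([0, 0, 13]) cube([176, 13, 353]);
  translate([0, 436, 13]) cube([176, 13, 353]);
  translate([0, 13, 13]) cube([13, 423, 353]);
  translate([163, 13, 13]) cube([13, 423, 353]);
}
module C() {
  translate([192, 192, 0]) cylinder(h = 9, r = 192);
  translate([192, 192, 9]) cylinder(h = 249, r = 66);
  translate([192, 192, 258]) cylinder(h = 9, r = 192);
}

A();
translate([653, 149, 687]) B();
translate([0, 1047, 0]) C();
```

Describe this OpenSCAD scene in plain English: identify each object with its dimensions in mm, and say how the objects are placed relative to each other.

A is a table: top 1482 mm (x) × 747 mm (y), 38 mm thick, upper face at z = 687 mm, on four 54×54 mm square legs, each inset 35 mm from the nearest pair of top edges, running from z = 0 to the bottom of the top.

B is an open-topped rectangular box: outside dimensions 176×449×366 mm, with a uniform wall and base thickness of 13 mm. The base is a full 176×449 slab on the floor; four walls sit on top of the base. The front and back walls (the −y and +y sides) span the full width; the two side walls fit between them.

C is a spool: two coaxial disc flanges of radius 192 mm and thickness 9 mm, joined by a core cylinder of radius 66 mm and height 249 mm. The lower flange rests on z = 0 and the three cylinders share a vertical axis.

The open box is on top of the table, centred. The spool is on the floor beside the table on its +y side.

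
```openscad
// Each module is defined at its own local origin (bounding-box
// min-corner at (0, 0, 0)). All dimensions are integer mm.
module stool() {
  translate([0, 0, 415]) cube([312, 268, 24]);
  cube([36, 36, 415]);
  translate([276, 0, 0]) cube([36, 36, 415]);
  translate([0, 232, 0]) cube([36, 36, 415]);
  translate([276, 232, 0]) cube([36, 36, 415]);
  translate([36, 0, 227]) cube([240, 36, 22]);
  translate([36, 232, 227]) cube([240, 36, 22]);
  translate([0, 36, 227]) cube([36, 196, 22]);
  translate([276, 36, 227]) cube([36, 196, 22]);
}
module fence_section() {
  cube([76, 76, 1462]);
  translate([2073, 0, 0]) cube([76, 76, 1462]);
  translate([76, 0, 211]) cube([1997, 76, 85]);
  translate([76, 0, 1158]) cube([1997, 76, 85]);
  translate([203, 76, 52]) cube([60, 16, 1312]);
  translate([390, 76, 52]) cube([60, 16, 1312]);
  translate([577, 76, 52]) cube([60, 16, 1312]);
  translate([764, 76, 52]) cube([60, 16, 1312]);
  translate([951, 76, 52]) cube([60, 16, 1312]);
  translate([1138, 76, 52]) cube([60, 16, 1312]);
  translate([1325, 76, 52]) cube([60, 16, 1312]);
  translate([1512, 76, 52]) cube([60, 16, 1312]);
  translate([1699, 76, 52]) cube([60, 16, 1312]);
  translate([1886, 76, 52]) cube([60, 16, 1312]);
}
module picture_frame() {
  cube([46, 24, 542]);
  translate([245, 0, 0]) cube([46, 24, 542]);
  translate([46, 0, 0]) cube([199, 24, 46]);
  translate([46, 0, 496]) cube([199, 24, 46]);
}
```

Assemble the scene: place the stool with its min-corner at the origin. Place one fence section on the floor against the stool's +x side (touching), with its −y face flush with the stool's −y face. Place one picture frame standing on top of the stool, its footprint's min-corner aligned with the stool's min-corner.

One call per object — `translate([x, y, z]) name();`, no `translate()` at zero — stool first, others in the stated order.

stool();
translate([312, 0, 0]) fence_section();
translate([0, 0, 439]) picture_frame();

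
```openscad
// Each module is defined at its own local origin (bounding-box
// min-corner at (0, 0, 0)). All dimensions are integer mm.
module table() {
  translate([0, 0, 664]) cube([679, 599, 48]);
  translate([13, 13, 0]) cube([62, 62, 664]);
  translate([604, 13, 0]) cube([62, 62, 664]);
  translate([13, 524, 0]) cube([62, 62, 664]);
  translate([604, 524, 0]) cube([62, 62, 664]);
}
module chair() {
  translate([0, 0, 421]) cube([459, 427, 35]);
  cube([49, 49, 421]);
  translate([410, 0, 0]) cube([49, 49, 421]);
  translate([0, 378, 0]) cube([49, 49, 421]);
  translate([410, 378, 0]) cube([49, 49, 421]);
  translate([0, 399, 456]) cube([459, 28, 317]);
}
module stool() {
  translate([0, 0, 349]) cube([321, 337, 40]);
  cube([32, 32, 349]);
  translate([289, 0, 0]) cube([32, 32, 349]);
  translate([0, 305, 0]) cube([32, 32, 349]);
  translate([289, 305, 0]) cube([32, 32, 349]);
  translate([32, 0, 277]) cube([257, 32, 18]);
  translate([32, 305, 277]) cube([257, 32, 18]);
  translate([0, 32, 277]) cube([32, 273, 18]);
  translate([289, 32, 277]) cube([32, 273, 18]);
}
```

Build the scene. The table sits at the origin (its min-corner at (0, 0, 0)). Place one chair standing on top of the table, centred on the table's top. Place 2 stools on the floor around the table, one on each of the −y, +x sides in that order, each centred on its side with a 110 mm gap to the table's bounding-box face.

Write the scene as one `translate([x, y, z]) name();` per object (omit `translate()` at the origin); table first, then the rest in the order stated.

table();
translate([110, 86, 712]) chair();
translate([179, -447, 0]) stool();
translate([789, 131, 0]) stool();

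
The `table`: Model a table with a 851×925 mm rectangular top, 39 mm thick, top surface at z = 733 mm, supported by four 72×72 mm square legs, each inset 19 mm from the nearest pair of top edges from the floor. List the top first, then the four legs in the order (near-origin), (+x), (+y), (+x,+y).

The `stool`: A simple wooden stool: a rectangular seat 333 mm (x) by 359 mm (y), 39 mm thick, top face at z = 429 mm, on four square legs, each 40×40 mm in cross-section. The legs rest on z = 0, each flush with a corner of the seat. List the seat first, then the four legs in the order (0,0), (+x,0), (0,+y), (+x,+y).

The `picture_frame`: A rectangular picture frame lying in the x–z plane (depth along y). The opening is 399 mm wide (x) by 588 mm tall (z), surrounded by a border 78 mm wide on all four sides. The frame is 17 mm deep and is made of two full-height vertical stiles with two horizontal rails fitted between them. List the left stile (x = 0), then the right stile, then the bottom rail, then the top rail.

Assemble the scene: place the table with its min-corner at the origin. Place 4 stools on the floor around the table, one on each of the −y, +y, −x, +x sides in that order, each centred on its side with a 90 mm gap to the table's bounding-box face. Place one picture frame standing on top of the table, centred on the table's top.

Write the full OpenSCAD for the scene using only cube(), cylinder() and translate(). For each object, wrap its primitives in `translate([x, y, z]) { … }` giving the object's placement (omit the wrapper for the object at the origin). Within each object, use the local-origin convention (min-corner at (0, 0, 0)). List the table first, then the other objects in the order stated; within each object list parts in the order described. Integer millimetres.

translate([0, 0, 694]) cube([851, 925, 39]);
translate([19, 19, 0]) cube([72, 72, 694]);
translate([760, 19, 0]) cube([72, 72, 694]);
translate([19, 834, 0]) cube([72, 72, 694]);
translate([760, 834, 0]) cube([72, 72, 694]);
translate([259, -449, 0]) {
  translate([0, 0, 390]) cube([333, 359, 39]);
  cube([40, 40, 390]);
  translate([293, 0, 0]) cube([40, 40, 390]);
  translate([0, 319, 0]) cube([40, 40, 390]);
  translate([293, 319, 0]) cube([40, 40, 390]);
}
translate([259, 1015, 0]) {
  translate([0, 0, 390]) cube([333, 359, 39]);
  cube([40, 40, 390]);
  translate([293, 0, 0]) cube([40, 40, 390]);
  translate([0, 319, 0]) cube([40, 40, 390]);
  translate([293, 319, 0]) cube([40, 40, 390]);
}
translate([-423, 283, 0]) {
  translate([0, 0, 390]) cube([333, 359, 39]);
  cube([40, 40, 390]);
  translate([293, 0, 0]) cube([40, 40, 390]);
  translate([0, 319, 0]) cube([40, 40, 390]);
  translate([293, 319, 0]) cube([40, 40, 390]);
}
translate([941, 283, 0]) {
  translate([0, 0, 390]) cube([333, 359, 39]);
  cube([40, 40, 390]);
  translate([293, 0, 0]) cube([40, 40, 390]);
  translate([0, 319, 0]) cube([40, 40, 390]);
  translate([293, 319, 0]) cube([40, 40, 390]);
}
translate([148, 454, 733]) {
  cube([78, 17, 744]);
  translate([477, 0, 0]) cube([78, 17, 744]);
  translate([78, 0, 0]) cube([399, 17, 78]);
  translate([78, 0, 666]) cube([399, 17, 78]);
}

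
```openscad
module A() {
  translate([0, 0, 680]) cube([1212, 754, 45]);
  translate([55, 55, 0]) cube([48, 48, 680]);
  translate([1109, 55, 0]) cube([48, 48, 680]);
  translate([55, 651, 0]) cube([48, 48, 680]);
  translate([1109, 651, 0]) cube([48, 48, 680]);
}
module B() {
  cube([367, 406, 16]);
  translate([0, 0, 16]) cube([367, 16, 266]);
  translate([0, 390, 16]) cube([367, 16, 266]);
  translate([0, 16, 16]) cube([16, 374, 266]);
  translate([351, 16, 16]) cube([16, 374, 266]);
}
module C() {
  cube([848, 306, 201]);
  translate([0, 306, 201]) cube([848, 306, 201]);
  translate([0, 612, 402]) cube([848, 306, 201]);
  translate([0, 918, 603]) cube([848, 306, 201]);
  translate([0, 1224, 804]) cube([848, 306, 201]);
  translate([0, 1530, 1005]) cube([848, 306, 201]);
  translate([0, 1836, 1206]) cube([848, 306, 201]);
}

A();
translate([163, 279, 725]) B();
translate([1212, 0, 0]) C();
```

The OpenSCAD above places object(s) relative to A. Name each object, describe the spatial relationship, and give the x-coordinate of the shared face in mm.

The table's +x face and the staircase's −x face are both at x = 1212 mm.

A is a table. B is an open box. C is a staircase. The open box is on top of the table. The staircase is against the table's +x side, with their −y faces flush. The x-coordinate of the shared face is 1212 mm.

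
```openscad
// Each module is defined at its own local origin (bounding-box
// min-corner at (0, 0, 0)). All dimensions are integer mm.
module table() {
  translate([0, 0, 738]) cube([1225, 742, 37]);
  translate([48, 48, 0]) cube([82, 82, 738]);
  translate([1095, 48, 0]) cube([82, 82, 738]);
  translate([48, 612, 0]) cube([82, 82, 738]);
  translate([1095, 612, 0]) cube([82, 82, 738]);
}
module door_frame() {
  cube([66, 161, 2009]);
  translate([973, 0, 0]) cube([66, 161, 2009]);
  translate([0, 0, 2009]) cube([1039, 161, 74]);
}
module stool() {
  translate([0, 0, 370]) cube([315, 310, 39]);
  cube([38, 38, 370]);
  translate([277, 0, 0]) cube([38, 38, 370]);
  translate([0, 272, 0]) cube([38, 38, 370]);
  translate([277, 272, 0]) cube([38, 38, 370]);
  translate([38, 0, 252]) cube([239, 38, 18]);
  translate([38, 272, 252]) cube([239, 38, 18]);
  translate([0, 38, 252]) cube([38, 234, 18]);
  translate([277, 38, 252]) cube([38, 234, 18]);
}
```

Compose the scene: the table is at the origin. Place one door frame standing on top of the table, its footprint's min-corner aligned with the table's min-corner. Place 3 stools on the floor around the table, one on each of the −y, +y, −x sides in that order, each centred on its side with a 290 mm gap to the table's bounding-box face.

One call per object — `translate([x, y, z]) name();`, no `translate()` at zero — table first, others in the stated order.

table();
translate([0, 0, 775]) door_frame();
translate([455, -600, 0]) stool();
translate([455, 1032, 0]) stool();
translate([-605, 216, 0]) stool();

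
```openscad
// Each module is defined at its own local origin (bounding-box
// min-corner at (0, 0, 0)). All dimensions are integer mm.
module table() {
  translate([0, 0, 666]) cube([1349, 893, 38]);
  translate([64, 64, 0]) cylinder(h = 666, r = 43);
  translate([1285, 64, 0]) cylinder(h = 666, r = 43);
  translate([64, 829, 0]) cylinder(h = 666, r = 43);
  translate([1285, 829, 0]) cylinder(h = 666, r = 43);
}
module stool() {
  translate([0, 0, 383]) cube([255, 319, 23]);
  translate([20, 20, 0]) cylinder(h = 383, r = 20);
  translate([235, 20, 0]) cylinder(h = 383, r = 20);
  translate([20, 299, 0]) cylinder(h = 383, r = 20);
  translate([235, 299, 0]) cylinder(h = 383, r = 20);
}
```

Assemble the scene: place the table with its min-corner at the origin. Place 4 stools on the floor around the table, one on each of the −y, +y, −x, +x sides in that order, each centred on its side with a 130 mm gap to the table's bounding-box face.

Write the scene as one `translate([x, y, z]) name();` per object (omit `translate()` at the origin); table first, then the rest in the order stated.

table();
translate([547, -449, 0]) stool();
translate([547, 1023, 0]) stool();
translate([-385, 287, 0]) stool();
translate([1479, 287, 0]) stool();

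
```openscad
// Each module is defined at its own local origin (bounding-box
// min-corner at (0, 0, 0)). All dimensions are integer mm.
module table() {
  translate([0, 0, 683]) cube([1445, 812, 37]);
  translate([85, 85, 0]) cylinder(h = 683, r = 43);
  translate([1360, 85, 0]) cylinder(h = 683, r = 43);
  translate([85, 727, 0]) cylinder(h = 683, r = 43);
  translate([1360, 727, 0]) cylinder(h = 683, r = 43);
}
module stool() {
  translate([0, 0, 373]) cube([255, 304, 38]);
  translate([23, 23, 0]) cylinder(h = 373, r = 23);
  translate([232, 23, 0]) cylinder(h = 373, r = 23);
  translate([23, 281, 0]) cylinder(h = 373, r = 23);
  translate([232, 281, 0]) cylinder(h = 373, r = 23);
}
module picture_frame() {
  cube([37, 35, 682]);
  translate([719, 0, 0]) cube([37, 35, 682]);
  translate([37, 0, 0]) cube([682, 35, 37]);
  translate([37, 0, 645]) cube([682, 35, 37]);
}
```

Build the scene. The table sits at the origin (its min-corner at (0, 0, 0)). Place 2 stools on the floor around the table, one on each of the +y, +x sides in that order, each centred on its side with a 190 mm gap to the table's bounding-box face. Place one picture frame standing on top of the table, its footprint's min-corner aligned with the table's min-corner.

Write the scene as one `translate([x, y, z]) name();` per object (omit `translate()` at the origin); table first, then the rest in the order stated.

table();
translate([595, 1002, 0]) stool();
translate([1635, 254, 0]) stool();
translate([0, 0, 720]) picture_frame();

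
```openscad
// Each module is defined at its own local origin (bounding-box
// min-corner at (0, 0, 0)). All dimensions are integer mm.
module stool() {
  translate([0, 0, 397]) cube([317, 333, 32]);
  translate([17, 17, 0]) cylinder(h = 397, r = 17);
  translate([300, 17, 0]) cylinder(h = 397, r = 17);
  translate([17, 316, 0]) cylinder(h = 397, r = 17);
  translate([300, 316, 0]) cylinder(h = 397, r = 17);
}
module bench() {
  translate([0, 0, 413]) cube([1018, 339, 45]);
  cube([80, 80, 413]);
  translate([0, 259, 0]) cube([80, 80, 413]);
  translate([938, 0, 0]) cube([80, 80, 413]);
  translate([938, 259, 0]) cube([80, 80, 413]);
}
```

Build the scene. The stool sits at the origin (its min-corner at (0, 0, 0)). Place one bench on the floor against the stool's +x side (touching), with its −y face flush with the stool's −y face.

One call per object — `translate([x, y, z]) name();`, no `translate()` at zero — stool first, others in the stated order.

stool();
translate([317, 0, 0]) bench();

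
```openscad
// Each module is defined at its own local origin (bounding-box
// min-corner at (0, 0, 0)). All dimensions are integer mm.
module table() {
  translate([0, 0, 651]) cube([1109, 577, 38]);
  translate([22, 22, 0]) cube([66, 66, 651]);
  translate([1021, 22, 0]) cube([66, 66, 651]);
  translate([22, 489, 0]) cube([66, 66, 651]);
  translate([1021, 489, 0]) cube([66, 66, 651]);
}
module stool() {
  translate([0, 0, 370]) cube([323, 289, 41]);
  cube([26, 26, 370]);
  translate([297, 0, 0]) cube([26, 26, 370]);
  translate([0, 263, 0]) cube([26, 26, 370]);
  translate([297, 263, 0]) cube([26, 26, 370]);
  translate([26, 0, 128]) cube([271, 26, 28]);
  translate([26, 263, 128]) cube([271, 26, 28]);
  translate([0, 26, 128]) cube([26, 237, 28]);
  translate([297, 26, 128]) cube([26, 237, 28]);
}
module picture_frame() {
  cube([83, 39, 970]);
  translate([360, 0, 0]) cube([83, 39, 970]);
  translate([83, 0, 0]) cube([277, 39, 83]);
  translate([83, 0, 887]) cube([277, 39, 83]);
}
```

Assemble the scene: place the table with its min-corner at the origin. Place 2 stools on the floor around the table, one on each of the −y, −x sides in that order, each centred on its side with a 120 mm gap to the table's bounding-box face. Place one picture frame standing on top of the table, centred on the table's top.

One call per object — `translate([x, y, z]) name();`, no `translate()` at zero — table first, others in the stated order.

table();
translate([393, -409, 0]) stool();
translate([-443, 144, 0]) stool();
translate([333, 269, 689]) picture_frame();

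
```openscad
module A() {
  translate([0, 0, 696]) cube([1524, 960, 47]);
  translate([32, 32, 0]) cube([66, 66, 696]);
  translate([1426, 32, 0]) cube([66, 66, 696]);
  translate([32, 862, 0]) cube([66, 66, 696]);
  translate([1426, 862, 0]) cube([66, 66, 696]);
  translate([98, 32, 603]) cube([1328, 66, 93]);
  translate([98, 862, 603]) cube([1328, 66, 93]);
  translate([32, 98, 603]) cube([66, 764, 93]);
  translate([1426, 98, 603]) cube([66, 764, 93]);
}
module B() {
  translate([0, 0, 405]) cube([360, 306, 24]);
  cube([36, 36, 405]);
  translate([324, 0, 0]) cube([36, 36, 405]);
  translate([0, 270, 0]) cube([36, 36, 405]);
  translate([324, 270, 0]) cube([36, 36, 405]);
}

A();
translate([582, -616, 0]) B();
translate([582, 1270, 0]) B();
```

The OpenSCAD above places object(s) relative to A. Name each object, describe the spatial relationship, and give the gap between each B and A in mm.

A is a table. B is a stool. Two stools sit around the table at the −y, +y sides. The gap between each stool and the table is 310 mm.

Each stool's nearest face is 310 mm from the table's bounding box.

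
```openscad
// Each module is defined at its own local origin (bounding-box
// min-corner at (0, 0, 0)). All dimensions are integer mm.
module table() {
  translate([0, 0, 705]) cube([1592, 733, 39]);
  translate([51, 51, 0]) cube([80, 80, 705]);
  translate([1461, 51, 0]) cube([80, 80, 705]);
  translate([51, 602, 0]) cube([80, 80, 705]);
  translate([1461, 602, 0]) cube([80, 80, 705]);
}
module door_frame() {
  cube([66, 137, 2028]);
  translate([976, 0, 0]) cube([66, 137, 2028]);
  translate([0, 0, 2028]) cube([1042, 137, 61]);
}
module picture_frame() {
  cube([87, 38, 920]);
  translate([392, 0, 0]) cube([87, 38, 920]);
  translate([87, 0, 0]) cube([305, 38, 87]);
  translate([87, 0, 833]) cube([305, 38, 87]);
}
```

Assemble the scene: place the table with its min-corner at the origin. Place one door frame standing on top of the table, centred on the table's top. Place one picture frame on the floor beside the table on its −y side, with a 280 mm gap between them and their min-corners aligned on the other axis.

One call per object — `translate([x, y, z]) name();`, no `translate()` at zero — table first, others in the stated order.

table();
translate([275, 298, 744]) door_frame();
translate([0, -318, 0]) picture_frame();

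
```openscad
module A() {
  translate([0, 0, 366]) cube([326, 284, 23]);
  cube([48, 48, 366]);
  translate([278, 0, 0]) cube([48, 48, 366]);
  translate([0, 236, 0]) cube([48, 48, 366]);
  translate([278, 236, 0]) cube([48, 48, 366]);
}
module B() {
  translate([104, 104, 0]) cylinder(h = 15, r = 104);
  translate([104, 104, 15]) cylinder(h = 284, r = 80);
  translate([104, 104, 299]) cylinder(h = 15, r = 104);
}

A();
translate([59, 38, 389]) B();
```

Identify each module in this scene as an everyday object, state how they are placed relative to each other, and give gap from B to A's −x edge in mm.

A is a stool. B is a spool. The spool is on top of the stool, centred. The gap from the spool to the stool's −x edge is 59 mm.

The spool's min-x is at 59; the stool's min-x is 0; gap = 59 mm.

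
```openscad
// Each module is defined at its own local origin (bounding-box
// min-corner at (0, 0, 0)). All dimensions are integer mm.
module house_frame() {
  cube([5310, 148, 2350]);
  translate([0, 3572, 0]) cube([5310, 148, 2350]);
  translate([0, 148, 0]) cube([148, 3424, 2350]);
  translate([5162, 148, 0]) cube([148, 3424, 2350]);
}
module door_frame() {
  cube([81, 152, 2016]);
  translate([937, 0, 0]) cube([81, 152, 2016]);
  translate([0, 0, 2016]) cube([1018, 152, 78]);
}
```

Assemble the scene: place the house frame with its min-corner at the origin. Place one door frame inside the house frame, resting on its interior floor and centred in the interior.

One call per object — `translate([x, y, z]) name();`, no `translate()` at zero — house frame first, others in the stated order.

house_frame();
translate([2146, 1784, 0]) door_frame();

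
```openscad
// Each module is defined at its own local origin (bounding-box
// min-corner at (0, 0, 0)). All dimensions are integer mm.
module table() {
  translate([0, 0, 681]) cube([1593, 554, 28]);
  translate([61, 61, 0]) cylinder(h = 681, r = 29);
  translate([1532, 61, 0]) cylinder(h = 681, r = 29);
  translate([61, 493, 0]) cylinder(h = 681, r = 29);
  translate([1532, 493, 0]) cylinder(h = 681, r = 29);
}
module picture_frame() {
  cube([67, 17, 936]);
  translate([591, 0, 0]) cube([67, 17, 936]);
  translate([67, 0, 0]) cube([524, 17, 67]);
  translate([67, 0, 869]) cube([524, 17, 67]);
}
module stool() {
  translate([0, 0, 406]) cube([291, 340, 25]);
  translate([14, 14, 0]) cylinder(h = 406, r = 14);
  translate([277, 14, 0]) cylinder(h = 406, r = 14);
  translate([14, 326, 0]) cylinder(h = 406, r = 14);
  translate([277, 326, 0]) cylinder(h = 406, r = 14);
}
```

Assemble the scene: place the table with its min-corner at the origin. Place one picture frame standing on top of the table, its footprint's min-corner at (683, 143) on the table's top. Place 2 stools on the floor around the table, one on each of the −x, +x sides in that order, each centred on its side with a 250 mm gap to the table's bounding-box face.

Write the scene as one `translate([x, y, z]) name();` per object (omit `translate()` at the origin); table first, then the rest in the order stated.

table();
translate([683, 143, 709]) picture_frame();
translate([-541, 107, 0]) stool();
translate([1843, 107, 0]) stool();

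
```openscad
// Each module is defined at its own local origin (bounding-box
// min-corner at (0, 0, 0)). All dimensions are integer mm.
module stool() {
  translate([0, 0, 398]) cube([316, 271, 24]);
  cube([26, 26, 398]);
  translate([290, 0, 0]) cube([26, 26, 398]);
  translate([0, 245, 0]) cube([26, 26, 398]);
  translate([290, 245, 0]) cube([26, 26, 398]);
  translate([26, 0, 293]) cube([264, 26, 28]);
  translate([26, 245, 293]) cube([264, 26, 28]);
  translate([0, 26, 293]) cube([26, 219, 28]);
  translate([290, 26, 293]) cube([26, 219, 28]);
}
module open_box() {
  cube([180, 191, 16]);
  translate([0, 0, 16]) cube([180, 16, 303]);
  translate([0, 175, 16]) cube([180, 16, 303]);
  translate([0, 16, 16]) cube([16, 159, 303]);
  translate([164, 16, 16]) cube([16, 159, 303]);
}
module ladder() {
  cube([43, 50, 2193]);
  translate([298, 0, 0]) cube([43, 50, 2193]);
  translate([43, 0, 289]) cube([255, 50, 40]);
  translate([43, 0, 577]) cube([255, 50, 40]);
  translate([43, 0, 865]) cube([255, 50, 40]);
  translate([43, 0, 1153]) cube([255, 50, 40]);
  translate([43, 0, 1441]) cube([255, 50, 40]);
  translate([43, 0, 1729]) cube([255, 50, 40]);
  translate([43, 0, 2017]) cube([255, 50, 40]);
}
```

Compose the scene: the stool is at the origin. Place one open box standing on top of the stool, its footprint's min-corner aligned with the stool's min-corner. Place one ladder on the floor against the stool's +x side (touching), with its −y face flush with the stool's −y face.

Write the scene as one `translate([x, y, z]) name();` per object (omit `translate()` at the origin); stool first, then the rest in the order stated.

stool();
translate([0, 0, 422]) open_box();
translate([316, 0, 0]) ladder();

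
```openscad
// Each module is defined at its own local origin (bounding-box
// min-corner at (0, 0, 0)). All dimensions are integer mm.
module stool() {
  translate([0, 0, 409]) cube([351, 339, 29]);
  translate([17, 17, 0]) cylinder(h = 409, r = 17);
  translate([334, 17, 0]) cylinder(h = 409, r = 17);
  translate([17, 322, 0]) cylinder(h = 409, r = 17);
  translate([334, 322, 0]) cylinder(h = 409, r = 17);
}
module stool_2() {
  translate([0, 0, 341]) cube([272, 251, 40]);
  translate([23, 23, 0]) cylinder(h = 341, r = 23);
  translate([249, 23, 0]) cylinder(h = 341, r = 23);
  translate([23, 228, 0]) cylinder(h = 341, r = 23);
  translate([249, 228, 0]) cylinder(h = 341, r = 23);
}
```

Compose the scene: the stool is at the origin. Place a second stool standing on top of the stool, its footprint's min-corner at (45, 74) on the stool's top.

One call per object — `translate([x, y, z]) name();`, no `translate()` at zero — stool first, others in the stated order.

stool();
translate([45, 74, 438]) stool_2();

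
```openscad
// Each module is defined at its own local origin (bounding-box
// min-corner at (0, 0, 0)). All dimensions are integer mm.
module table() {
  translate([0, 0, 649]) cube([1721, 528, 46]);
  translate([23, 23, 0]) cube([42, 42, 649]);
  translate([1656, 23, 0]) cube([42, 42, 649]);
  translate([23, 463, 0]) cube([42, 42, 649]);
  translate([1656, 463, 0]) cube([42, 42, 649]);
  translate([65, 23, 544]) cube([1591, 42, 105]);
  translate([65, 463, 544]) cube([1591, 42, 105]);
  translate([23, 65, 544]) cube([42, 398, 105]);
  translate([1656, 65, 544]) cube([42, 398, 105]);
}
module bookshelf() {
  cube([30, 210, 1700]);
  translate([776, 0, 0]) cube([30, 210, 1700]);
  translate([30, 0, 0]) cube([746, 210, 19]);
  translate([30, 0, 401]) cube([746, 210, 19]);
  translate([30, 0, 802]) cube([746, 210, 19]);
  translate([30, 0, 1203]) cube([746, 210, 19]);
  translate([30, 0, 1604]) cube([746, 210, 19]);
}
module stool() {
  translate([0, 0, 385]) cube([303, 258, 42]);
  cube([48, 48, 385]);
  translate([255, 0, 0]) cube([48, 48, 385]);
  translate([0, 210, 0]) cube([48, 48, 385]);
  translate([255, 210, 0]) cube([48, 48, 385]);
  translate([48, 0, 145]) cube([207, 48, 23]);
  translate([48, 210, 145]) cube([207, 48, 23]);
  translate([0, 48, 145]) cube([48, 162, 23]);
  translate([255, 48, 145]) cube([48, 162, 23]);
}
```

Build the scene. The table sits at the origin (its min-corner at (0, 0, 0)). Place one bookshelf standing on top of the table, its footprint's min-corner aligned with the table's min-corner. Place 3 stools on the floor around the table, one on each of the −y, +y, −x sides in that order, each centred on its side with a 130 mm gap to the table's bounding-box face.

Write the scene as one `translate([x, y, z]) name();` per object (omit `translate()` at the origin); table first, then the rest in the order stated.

table();
translate([0, 0, 695]) bookshelf();
translate([709, -388, 0]) stool();
translate([709, 658, 0]) stool();
translate([-433, 135, 0]) stool();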